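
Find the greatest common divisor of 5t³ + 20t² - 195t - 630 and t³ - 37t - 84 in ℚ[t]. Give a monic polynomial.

Euclidean algorithm in ℚ[t]:
  5t³ + 20t² - 195t - 630 = (5)(t³ - 37t - 84) + (20t² - 10t - 210)
  t³ - 37t - 84 = ((1/20)t + 1/40)(20t² - 10t - 210) + (-(105/4)t - 315/4)
  20t² - 10t - 210 = (-(16/21)t + 8/3)(-(105/4)t - 315/4) + (0)
Last nonzero remainder: -(105/4)t - 315/4. Dividing through by -105/4 gives the monic gcd t + 3.

t + 3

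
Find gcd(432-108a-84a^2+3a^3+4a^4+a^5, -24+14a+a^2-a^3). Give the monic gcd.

Repeated division with remainder:
  a^5+4a^4+3a^3-84a^2-108a+432 = (-a^2-5a-22)(-a^3+a^2+14a-24) + (-16a^2+80a-96)
  -a^3+a^2+14a-24 = ((1/16)a+1/4)(-16a^2+80a-96) + (0)
Last nonzero remainder: -16a^2+80a-96. Dividing through by -16 gives the monic gcd a^2-5a+6.

6-5a+a^2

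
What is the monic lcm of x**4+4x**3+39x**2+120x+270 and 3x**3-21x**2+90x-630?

Apply the Euclidean algorithm:
  x**4+4x**3+39x**2+120x+270 = ((1/3)x+11/3)(3x**3-21x**2+90x-630) + (86x**2+2580)
  3x**3-21x**2+90x-630 = ((3/86)x-21/86)(86x**2+2580) + (0)
Last nonzero remainder: 86x**2+2580. Dividing through by 86 gives the monic gcd x**2+30.
Then lcm(f, g) = f·g / gcd(f, g); expanding and making the result monic gives the answer.

x**5-3x**4+11x**3-153x**2-570x-1890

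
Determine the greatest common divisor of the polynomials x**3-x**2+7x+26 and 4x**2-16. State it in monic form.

x+2

By polynomial division,
  x**3-x**2+7x+26 = ((1/4)x-1/4)(4x**2-16) + (11x+22)
  4x**2-16 = ((4/11)x-8/11)(11x+22) + (0)
Last nonzero remainder: 11x+22. Dividing through by 11 gives the monic gcd x+2.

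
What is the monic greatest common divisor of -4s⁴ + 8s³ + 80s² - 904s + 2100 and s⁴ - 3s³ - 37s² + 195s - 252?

s² + 4s - 21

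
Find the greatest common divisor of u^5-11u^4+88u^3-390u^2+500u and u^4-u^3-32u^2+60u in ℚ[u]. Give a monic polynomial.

u^3-7u^2+10u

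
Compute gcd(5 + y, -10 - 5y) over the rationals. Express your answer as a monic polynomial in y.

1

Euclidean algorithm in ℚ[y]:
  y + 5 = (-1/5)(-5y - 10) + (3)
  -5y - 10 = (-(5/3)y - 10/3)(3) + (0)
The last nonzero remainder is the constant 3, so the polynomials are coprime and gcd = 1.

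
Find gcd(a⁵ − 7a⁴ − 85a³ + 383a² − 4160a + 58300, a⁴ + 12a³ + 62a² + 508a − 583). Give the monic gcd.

a³ + 13a² + 75a + 583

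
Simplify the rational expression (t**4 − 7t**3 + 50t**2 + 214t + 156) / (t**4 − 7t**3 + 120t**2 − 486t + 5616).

Apply the Euclidean algorithm:
  t**4 − 7t**3 + 50t**2 + 214t + 156 = (t**4 − 7t**3 + 120t**2 − 486t + 5616) + (−70t**2 + 700t − 5460)
  t**4 − 7t**3 + 120t**2 − 486t + 5616 = (−(1/70)t**2 − (3/70)t − 36/35)(−70t**2 + 700t − 5460) + (0)
Last nonzero remainder: −70t**2 + 700t − 5460. Dividing through by −70 gives the monic gcd t**2 − 10t + 78.
Cancel t**2 − 10t + 78 from numerator and denominator to get the reduced form.

(t**2 + 3t + 2)/(t**2 + 3t + 72)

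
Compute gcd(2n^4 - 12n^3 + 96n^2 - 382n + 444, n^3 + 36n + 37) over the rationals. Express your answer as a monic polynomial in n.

n^2 - n + 37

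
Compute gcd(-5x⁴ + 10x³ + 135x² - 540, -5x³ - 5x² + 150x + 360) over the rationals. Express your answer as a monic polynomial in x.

x² - 3x - 18

By polynomial division,
  -5x⁴ + 10x³ + 135x² - 540 = (x - 3)(-5x³ - 5x² + 150x + 360) + (-30x² + 90x + 540)
  -5x³ - 5x² + 150x + 360 = ((1/6)x + 2/3)(-30x² + 90x + 540) + (0)
Last nonzero remainder: -30x² + 90x + 540. Dividing through by -30 gives the monic gcd x² - 3x - 18.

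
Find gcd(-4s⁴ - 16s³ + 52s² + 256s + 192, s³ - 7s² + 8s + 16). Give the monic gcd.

s² - 3s - 4

Apply the Euclidean algorithm:
  -4s⁴ - 16s³ + 52s² + 256s + 192 = (-4s - 44)(s³ - 7s² + 8s + 16) + (-224s² + 672s + 896)
  s³ - 7s² + 8s + 16 = (-(1/224)s + 1/56)(-224s² + 672s + 896) + (0)
Last nonzero remainder: -224s² + 672s + 896. Dividing through by -224 gives the monic gcd s² - 3s - 4.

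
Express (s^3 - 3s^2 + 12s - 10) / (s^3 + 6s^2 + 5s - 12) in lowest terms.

(s^2 - 2s + 10)/(s^2 + 7s + 12)

Repeated division with remainder:
  s^3 - 3s^2 + 12s - 10 = (s^3 + 6s^2 + 5s - 12) + (-9s^2 + 7s + 2)
  s^3 + 6s^2 + 5s - 12 = (-(1/9)s - 61/81)(-9s^2 + 7s + 2) + ((850/81)s - 850/81)
  -9s^2 + 7s + 2 = (-(729/850)s - 81/425)((850/81)s - 850/81) + (0)
Last nonzero remainder: (850/81)s - 850/81. Dividing through by 850/81 gives the monic gcd s - 1.
Cancel s - 1 from numerator and denominator to get the reduced form.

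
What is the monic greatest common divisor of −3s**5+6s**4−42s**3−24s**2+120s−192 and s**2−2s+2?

s**2−2s+2

Apply the Euclidean algorithm:
  −3s**5+6s**4−42s**3−24s**2+120s−192 = (−3s**3−36s−96)(s**2−2s+2) + (0)
The last nonzero remainder s**2−2s+2 is already monic.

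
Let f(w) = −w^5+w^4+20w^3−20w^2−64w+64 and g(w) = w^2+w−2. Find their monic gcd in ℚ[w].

Repeated division with remainder:
  −w^5+w^4+20w^3−20w^2−64w+64 = (−w^3+2w^2+16w−32)(w^2+w−2) + (0)
The last nonzero remainder w^2+w−2 is already monic.

w^2+w−2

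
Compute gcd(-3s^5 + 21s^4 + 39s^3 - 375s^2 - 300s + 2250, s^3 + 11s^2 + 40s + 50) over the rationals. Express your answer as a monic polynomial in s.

s^2 + 6s + 10

Euclidean algorithm in ℚ[s]:
  -3s^5 + 21s^4 + 39s^3 - 375s^2 - 300s + 2250 = (-3s^2 + 54s - 435)(s^3 + 11s^2 + 40s + 50) + (2400s^2 + 14400s + 24000)
  s^3 + 11s^2 + 40s + 50 = ((1/2400)s + 1/480)(2400s^2 + 14400s + 24000) + (0)
Last nonzero remainder: 2400s^2 + 14400s + 24000. Dividing through by 2400 gives the monic gcd s^2 + 6s + 10.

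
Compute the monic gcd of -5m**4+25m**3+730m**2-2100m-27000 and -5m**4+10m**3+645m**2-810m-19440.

m**2+15m+54

Repeated division with remainder:
  -5m**4+25m**3+730m**2-2100m-27000 = (-5m**4+10m**3+645m**2-810m-19440) + (15m**3+85m**2-1290m-7560)
  -5m**4+10m**3+645m**2-810m-19440 = (-(1/3)m+23/9)(15m**3+85m**2-1290m-7560) + (-(20/9)m**2-(100/3)m-120)
  15m**3+85m**2-1290m-7560 = (-(27/4)m+63)(-(20/9)m**2-(100/3)m-120) + (0)
Last nonzero remainder: -(20/9)m**2-(100/3)m-120. Dividing through by -20/9 gives the monic gcd m**2+15m+54.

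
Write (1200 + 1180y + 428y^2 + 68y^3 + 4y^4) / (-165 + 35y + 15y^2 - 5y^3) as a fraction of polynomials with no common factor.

(-400 - 260y - 56y^2 - 4y^3)/(55 - 30y + 5y^2)

By polynomial division,
  4y^4 + 68y^3 + 428y^2 + 1180y + 1200 = (-(4/5)y - 16)(-5y^3 + 15y^2 + 35y - 165) + (696y^2 + 1608y - 1440)
  -5y^3 + 15y^2 + 35y - 165 = (-(5/696)y + 385/10092)(696y^2 + 1608y - 1440) + (-(30855/841)y - 92565/841)
  696y^2 + 1608y - 1440 = (-(195112/10285)y + 26912/2057)(-(30855/841)y - 92565/841) + (0)
Last nonzero remainder: -(30855/841)y - 92565/841. Dividing through by -30855/841 gives the monic gcd y + 3.
Cancel y + 3 from numerator and denominator to get the reduced form.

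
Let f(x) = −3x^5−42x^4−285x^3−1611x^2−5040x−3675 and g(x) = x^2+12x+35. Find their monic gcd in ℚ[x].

Euclidean algorithm in ℚ[x]:
  −3x^5−42x^4−285x^3−1611x^2−5040x−3675 = (−3x^3−6x^2−108x−105)(x^2+12x+35) + (0)
The last nonzero remainder x^2+12x+35 is already monic.

x^2+12x+35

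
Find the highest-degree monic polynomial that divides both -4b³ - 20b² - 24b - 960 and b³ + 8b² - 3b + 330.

Euclidean algorithm in ℚ[b]:
  -4b³ - 20b² - 24b - 960 = (-4)(b³ + 8b² - 3b + 330) + (12b² - 36b + 360)
  b³ + 8b² - 3b + 330 = ((1/12)b + 11/12)(12b² - 36b + 360) + (0)
Last nonzero remainder: 12b² - 36b + 360. Dividing through by 12 gives the monic gcd b² - 3b + 30.

b² - 3b + 30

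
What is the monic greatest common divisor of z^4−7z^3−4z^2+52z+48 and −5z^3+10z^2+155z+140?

z+1

Repeated division with remainder:
  z^4−7z^3−4z^2+52z+48 = (−(1/5)z+1)(−5z^3+10z^2+155z+140) + (17z^2−75z−92)
  −5z^3+10z^2+155z+140 = (−(5/17)z−205/289)(17z^2−75z−92) + ((21600/289)z+21600/289)
  17z^2−75z−92 = ((4913/21600)z−6647/5400)((21600/289)z+21600/289) + (0)
Last nonzero remainder: (21600/289)z+21600/289. Dividing through by 21600/289 gives the monic gcd z+1.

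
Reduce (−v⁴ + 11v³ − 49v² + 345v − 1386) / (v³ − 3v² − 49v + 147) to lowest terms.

Apply the Euclidean algorithm:
  −v⁴ + 11v³ − 49v² + 345v − 1386 = (−v + 8)(v³ − 3v² − 49v + 147) + (−74v² + 884v − 2562)
  v³ − 3v² − 49v + 147 = (−(1/74)v − 331/2738)(−74v² + 884v − 2562) + ((31824/1369)v − 222768/1369)
  −74v² + 884v − 2562 = (−(50653/15912)v + 83509/5304)((31824/1369)v − 222768/1369) + (0)
Last nonzero remainder: (31824/1369)v − 222768/1369. Dividing through by 31824/1369 gives the monic gcd v − 7.
Cancel v − 7 from numerator and denominator to get the reduced form.

(−v³ + 4v² − 21v + 198)/(v² + 4v − 21)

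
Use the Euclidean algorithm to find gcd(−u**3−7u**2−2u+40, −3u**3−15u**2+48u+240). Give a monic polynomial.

u**2+9u+20

Repeated division with remainder:
  −u**3−7u**2−2u+40 = (1/3)(−3u**3−15u**2+48u+240) + (−2u**2−18u−40)
  −3u**3−15u**2+48u+240 = ((3/2)u−6)(−2u**2−18u−40) + (0)
Last nonzero remainder: −2u**2−18u−40. Dividing through by −2 gives the monic gcd u**2+9u+20.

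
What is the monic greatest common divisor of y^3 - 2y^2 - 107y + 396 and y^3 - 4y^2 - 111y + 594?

Euclidean algorithm in ℚ[y]:
  y^3 - 2y^2 - 107y + 396 = (y^3 - 4y^2 - 111y + 594) + (2y^2 + 4y - 198)
  y^3 - 4y^2 - 111y + 594 = ((1/2)y - 3)(2y^2 + 4y - 198) + (0)
Last nonzero remainder: 2y^2 + 4y - 198. Dividing through by 2 gives the monic gcd y^2 + 2y - 99.

y^2 + 2y - 99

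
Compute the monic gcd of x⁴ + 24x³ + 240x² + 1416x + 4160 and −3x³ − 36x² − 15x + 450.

Apply the Euclidean algorithm:
  x⁴ + 24x³ + 240x² + 1416x + 4160 = (−(1/3)x − 4)(−3x³ − 36x² − 15x + 450) + (91x² + 1506x + 5960)
  −3x³ − 36x² − 15x + 450 = (−(3/91)x + 1242/8281)(91x² + 1506x + 5960) + (−(367587/8281)x − 3675870/8281)
  91x² + 1506x + 5960 = (−(753571/367587)x − 4935476/367587)(−(367587/8281)x − 3675870/8281) + (0)
Last nonzero remainder: −(367587/8281)x − 3675870/8281. Dividing through by −367587/8281 gives the monic gcd x + 10.

x + 10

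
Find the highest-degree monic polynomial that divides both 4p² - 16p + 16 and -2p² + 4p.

p - 2

Repeated division with remainder:
  4p² - 16p + 16 = (-2)(-2p² + 4p) + (-8p + 16)
  -2p² + 4p = ((1/4)p)(-8p + 16) + (0)
Last nonzero remainder: -8p + 16. Dividing through by -8 gives the monic gcd p - 2.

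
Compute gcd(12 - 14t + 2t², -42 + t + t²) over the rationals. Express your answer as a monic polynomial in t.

-6 + t

Repeated division with remainder:
  2t² - 14t + 12 = (2)(t² + t - 42) + (-16t + 96)
  t² + t - 42 = (-(1/16)t - 7/16)(-16t + 96) + (0)
Last nonzero remainder: -16t + 96. Dividing through by -16 gives the monic gcd t - 6.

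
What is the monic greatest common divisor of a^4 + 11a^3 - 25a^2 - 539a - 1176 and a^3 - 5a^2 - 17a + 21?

Apply the Euclidean algorithm:
  a^4 + 11a^3 - 25a^2 - 539a - 1176 = (a + 16)(a^3 - 5a^2 - 17a + 21) + (72a^2 - 288a - 1512)
  a^3 - 5a^2 - 17a + 21 = ((1/72)a - 1/72)(72a^2 - 288a - 1512) + (0)
Last nonzero remainder: 72a^2 - 288a - 1512. Dividing through by 72 gives the monic gcd a^2 - 4a - 21.

a^2 - 4a - 21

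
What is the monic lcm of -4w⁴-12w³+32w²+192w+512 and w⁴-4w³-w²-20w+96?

By polynomial division,
  -4w⁴-12w³+32w²+192w+512 = (-4)(w⁴-4w³-w²-20w+96) + (-28w³+28w²+112w+896)
  w⁴-4w³-w²-20w+96 = (-(1/28)w+3/28)(-28w³+28w²+112w+896) + (0)
Last nonzero remainder: -28w³+28w²+112w+896. Dividing through by -28 gives the monic gcd w³-w²-4w-32.
Then lcm(f, g) = f·g / gcd(f, g); expanding and making the result monic gives the answer.

w⁵-17w³-24w²+16w+384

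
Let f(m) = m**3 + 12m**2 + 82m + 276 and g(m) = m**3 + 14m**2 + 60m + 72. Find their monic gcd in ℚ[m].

m + 6

Apply the Euclidean algorithm:
  m**3 + 12m**2 + 82m + 276 = (m**3 + 14m**2 + 60m + 72) + (-2m**2 + 22m + 204)
  m**3 + 14m**2 + 60m + 72 = (-(1/2)m - 25/2)(-2m**2 + 22m + 204) + (437m + 2622)
  -2m**2 + 22m + 204 = (-(2/437)m + 34/437)(437m + 2622) + (0)
Last nonzero remainder: 437m + 2622. Dividing through by 437 gives the monic gcd m + 6.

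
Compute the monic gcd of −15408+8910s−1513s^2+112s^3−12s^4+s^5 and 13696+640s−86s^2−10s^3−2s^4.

Euclidean algorithm in ℚ[s]:
  s^5−12s^4+112s^3−1513s^2+8910s−15408 = (−(1/2)s+17/2)(−2s^4−10s^3−86s^2+640s+13696) + (154s^3−462s^2+10318s−131824)
  −2s^4−10s^3−86s^2+640s+13696 = (−(1/77)s−8/77)(154s^3−462s^2+10318s−131824) + (0)
Last nonzero remainder: 154s^3−462s^2+10318s−131824. Dividing through by 154 gives the monic gcd s^3−3s^2+67s−856.

−856+67s−3s^2+s^3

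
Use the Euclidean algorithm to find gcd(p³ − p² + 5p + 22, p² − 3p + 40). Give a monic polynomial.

1

By polynomial division,
  p³ − p² + 5p + 22 = (p + 2)(p² − 3p + 40) + (−29p − 58)
  p² − 3p + 40 = (−(1/29)p + 5/29)(−29p − 58) + (50)
  −29p − 58 = (−(29/50)p − 29/25)(50) + (0)
The last nonzero remainder is the constant 50, so the polynomials are coprime and gcd = 1.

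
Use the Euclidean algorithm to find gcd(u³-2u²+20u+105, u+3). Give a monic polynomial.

u+3

Repeated division with remainder:
  u³-2u²+20u+105 = (u²-5u+35)(u+3) + (0)
The last nonzero remainder u+3 is already monic.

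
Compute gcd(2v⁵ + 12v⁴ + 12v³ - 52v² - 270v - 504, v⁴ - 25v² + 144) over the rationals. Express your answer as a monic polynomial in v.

Euclidean algorithm in ℚ[v]:
  2v⁵ + 12v⁴ + 12v³ - 52v² - 270v - 504 = (2v + 12)(v⁴ - 25v² + 144) + (62v³ + 248v² - 558v - 2232)
  v⁴ - 25v² + 144 = ((1/62)v - 2/31)(62v³ + 248v² - 558v - 2232) + (0)
Last nonzero remainder: 62v³ + 248v² - 558v - 2232. Dividing through by 62 gives the monic gcd v³ + 4v² - 9v - 36.

v³ + 4v² - 9v - 36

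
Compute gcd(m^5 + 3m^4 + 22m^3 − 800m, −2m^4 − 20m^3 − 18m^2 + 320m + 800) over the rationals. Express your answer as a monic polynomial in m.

Repeated division with remainder:
  m^5 + 3m^4 + 22m^3 − 800m = (−(1/2)m + 7/2)(−2m^4 − 20m^3 − 18m^2 + 320m + 800) + (83m^3 + 223m^2 − 1520m − 2800)
  −2m^4 − 20m^3 − 18m^2 + 320m + 800 = (−(2/83)m − 1214/6889)(83m^3 + 223m^2 − 1520m − 2800) + (−(105600/6889)m^2 − (105600/6889)m + 2112000/6889)
  83m^3 + 223m^2 − 1520m − 2800 = (−(571787/105600)m − 48223/5280)(−(105600/6889)m^2 − (105600/6889)m + 2112000/6889) + (0)
Last nonzero remainder: −(105600/6889)m^2 − (105600/6889)m + 2112000/6889. Dividing through by −105600/6889 gives the monic gcd m^2 + m − 20.

m^2 + m − 20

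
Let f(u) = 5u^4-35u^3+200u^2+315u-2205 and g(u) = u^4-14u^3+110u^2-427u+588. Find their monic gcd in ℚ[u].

Apply the Euclidean algorithm:
  5u^4-35u^3+200u^2+315u-2205 = (5)(u^4-14u^3+110u^2-427u+588) + (35u^3-350u^2+2450u-5145)
  u^4-14u^3+110u^2-427u+588 = ((1/35)u-4/35)(35u^3-350u^2+2450u-5145) + (0)
Last nonzero remainder: 35u^3-350u^2+2450u-5145. Dividing through by 35 gives the monic gcd u^3-10u^2+70u-147.

u^3-10u^2+70u-147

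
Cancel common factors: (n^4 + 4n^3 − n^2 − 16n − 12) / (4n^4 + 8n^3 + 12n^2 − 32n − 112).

By polynomial division,
  n^4 + 4n^3 − n^2 − 16n − 12 = (1/4)(4n^4 + 8n^3 + 12n^2 − 32n − 112) + (2n^3 − 4n^2 − 8n + 16)
  4n^4 + 8n^3 + 12n^2 − 32n − 112 = (2n + 8)(2n^3 − 4n^2 − 8n + 16) + (60n^2 − 240)
  2n^3 − 4n^2 − 8n + 16 = ((1/30)n − 1/15)(60n^2 − 240) + (0)
Last nonzero remainder: 60n^2 − 240. Dividing through by 60 gives the monic gcd n^2 − 4.
Cancel n^2 − 4 from numerator and denominator to get the reduced form.

(n^2 + 4n + 3)/(4n^2 + 8n + 28)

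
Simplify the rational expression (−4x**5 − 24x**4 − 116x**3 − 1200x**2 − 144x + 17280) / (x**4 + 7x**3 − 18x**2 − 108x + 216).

(−4x**3 − 12x**2 − 152x − 960)/(x**2 + 4x − 12)

Apply the Euclidean algorithm:
  −4x**5 − 24x**4 − 116x**3 − 1200x**2 − 144x + 17280 = (−4x + 4)(x**4 + 7x**3 − 18x**2 − 108x + 216) + (−216x**3 − 1560x**2 + 1152x + 16416)
  x**4 + 7x**3 − 18x**2 − 108x + 216 = (−(1/216)x + 1/972)(−216x**3 − 1560x**2 + 1152x + 16416) + (−(896/81)x**2 − (896/27)x + 1792/9)
  −216x**3 − 1560x**2 + 1152x + 16416 = ((2187/112)x + 4617/56)(−(896/81)x**2 − (896/27)x + 1792/9) + (0)
Last nonzero remainder: −(896/81)x**2 − (896/27)x + 1792/9. Dividing through by −896/81 gives the monic gcd x**2 + 3x − 18.
Cancel x**2 + 3x − 18 from numerator and denominator to get the reduced form.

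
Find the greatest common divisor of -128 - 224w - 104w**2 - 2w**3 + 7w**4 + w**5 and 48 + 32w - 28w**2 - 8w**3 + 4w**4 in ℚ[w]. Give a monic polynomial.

2 + 3w + w**2

By polynomial division,
  w**5 + 7w**4 - 2w**3 - 104w**2 - 224w - 128 = ((1/4)w + 9/4)(4w**4 - 8w**3 - 28w**2 + 32w + 48) + (23w**3 - 49w**2 - 308w - 236)
  4w**4 - 8w**3 - 28w**2 + 32w + 48 = ((4/23)w + 12/529)(23w**3 - 49w**2 - 308w - 236) + ((14112/529)w**2 + (42336/529)w + 28224/529)
  23w**3 - 49w**2 - 308w - 236 = ((12167/14112)w - 31211/7056)((14112/529)w**2 + (42336/529)w + 28224/529) + (0)
Last nonzero remainder: (14112/529)w**2 + (42336/529)w + 28224/529. Dividing through by 14112/529 gives the monic gcd w**2 + 3w + 2.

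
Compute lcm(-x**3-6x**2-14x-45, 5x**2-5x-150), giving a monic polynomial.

x**4-22x**2-39x-270

By polynomial division,
  -x**3-6x**2-14x-45 = (-(1/5)x-7/5)(5x**2-5x-150) + (-51x-255)
  5x**2-5x-150 = (-(5/51)x+10/17)(-51x-255) + (0)
Last nonzero remainder: -51x-255. Dividing through by -51 gives the monic gcd x+5.
Then lcm(f, g) = f·g / gcd(f, g); expanding and making the result monic gives the answer.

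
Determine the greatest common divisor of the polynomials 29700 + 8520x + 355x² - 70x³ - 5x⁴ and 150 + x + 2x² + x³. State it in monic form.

6 + x

By polynomial division,
  -5x⁴ - 70x³ + 355x² + 8520x + 29700 = (-5x - 60)(x³ + 2x² + x + 150) + (480x² + 9330x + 38700)
  x³ + 2x² + x + 150 = ((1/480)x - 93/2560)(480x² + 9330x + 38700) + ((66385/256)x + 199155/128)
  480x² + 9330x + 38700 = ((24576/13277)x + 330240/13277)((66385/256)x + 199155/128) + (0)
Last nonzero remainder: (66385/256)x + 199155/128. Dividing through by 66385/256 gives the monic gcd x + 6.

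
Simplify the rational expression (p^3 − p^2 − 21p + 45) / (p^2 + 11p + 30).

(p^2 − 6p + 9)/(p + 6)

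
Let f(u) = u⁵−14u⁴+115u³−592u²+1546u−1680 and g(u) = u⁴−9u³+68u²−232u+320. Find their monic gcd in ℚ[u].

u²−5u+8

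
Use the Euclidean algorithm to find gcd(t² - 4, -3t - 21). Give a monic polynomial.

1

Apply the Euclidean algorithm:
  t² - 4 = (-(1/3)t + 7/3)(-3t - 21) + (45)
  -3t - 21 = (-(1/15)t - 7/15)(45) + (0)
The last nonzero remainder is the constant 45, so the polynomials are coprime and gcd = 1.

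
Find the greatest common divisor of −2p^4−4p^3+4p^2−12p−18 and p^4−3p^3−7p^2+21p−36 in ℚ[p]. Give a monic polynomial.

Apply the Euclidean algorithm:
  −2p^4−4p^3+4p^2−12p−18 = (−2)(p^4−3p^3−7p^2+21p−36) + (−10p^3−10p^2+30p−90)
  p^4−3p^3−7p^2+21p−36 = (−(1/10)p+2/5)(−10p^3−10p^2+30p−90) + (0)
Last nonzero remainder: −10p^3−10p^2+30p−90. Dividing through by −10 gives the monic gcd p^3+p^2−3p+9.

p^3+p^2−3p+9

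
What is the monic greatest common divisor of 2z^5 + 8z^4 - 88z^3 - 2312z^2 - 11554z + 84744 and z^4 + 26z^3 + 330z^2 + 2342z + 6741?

By polynomial division,
  2z^5 + 8z^4 - 88z^3 - 2312z^2 - 11554z + 84744 = (2z - 44)(z^4 + 26z^3 + 330z^2 + 2342z + 6741) + (396z^3 + 7524z^2 + 78012z + 381348)
  z^4 + 26z^3 + 330z^2 + 2342z + 6741 = ((1/396)z + 7/396)(396z^3 + 7524z^2 + 78012z + 381348) + (0)
Last nonzero remainder: 396z^3 + 7524z^2 + 78012z + 381348. Dividing through by 396 gives the monic gcd z^3 + 19z^2 + 197z + 963.

z^3 + 19z^2 + 197z + 963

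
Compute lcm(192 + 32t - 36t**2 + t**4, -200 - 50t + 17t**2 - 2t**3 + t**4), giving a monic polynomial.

4800 + 800t - 708t**2 + 32t**3 - 11t**4 + t**6

Repeated division with remainder:
  t**4 - 36t**2 + 32t + 192 = (t**4 - 2t**3 + 17t**2 - 50t - 200) + (2t**3 - 53t**2 + 82t + 392)
  t**4 - 2t**3 + 17t**2 - 50t - 200 = ((1/2)t + 49/4)(2t**3 - 53t**2 + 82t + 392) + ((2501/4)t**2 - (2501/2)t - 5002)
  2t**3 - 53t**2 + 82t + 392 = ((8/2501)t - 196/2501)((2501/4)t**2 - (2501/2)t - 5002) + (0)
Last nonzero remainder: (2501/4)t**2 - (2501/2)t - 5002. Dividing through by 2501/4 gives the monic gcd t**2 - 2t - 8.
Then lcm(f, g) = f·g / gcd(f, g); expanding and making the result monic gives the answer.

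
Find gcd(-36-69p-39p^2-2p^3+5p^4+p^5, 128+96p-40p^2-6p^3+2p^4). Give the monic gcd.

4+5p+p^2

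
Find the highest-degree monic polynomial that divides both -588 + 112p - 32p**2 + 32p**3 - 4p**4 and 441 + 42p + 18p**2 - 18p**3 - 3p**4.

Apply the Euclidean algorithm:
  -4p**4 + 32p**3 - 32p**2 + 112p - 588 = (4/3)(-3p**4 - 18p**3 + 18p**2 + 42p + 441) + (56p**3 - 56p**2 + 56p - 1176)
  -3p**4 - 18p**3 + 18p**2 + 42p + 441 = (-(3/56)p - 3/8)(56p**3 - 56p**2 + 56p - 1176) + (0)
Last nonzero remainder: 56p**3 - 56p**2 + 56p - 1176. Dividing through by 56 gives the monic gcd p**3 - p**2 + p - 21.

-21 + p - p**2 + p**3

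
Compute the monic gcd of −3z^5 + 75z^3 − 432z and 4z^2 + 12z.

Euclidean algorithm in ℚ[z]:
  −3z^5 + 75z^3 − 432z = (−(3/4)z^3 + (9/4)z^2 + 12z − 36)(4z^2 + 12z) + (0)
Last nonzero remainder: 4z^2 + 12z. Dividing through by 4 gives the monic gcd z^2 + 3z.

z^2 + 3z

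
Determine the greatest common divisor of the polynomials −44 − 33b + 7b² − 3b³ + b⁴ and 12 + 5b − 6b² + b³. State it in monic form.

Repeated division with remainder:
  b⁴ − 3b³ + 7b² − 33b − 44 = (b + 3)(b³ − 6b² + 5b + 12) + (20b² − 60b − 80)
  b³ − 6b² + 5b + 12 = ((1/20)b − 3/20)(20b² − 60b − 80) + (0)
Last nonzero remainder: 20b² − 60b − 80. Dividing through by 20 gives the monic gcd b² − 3b − 4.

−4 − 3b + b²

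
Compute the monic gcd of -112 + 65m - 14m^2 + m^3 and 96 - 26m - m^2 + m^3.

16 - 7m + m^2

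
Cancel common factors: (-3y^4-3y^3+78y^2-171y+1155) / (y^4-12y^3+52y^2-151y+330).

(-3y-21)/(y-6)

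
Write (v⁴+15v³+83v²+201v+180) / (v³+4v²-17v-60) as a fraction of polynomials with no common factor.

Apply the Euclidean algorithm:
  v⁴+15v³+83v²+201v+180 = (v+11)(v³+4v²-17v-60) + (56v²+448v+840)
  v³+4v²-17v-60 = ((1/56)v-1/14)(56v²+448v+840) + (0)
Last nonzero remainder: 56v²+448v+840. Dividing through by 56 gives the monic gcd v²+8v+15.
Cancel v²+8v+15 from numerator and denominator to get the reduced form.

(v²+7v+12)/(v-4)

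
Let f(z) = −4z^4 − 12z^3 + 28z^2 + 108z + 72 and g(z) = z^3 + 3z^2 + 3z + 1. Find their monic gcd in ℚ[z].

z + 1

By polynomial division,
  −4z^4 − 12z^3 + 28z^2 + 108z + 72 = (−4z)(z^3 + 3z^2 + 3z + 1) + (40z^2 + 112z + 72)
  z^3 + 3z^2 + 3z + 1 = ((1/40)z + 1/200)(40z^2 + 112z + 72) + ((16/25)z + 16/25)
  40z^2 + 112z + 72 = ((125/2)z + 225/2)((16/25)z + 16/25) + (0)
Last nonzero remainder: (16/25)z + 16/25. Dividing through by 16/25 gives the monic gcd z + 1.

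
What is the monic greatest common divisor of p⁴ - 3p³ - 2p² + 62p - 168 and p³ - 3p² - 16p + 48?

By polynomial division,
  p⁴ - 3p³ - 2p² + 62p - 168 = (p)(p³ - 3p² - 16p + 48) + (14p² + 14p - 168)
  p³ - 3p² - 16p + 48 = ((1/14)p - 2/7)(14p² + 14p - 168) + (0)
Last nonzero remainder: 14p² + 14p - 168. Dividing through by 14 gives the monic gcd p² + p - 12.

p² + p - 12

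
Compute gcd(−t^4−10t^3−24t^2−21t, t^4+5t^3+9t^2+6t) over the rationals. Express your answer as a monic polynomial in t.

Apply the Euclidean algorithm:
  −t^4−10t^3−24t^2−21t = (−1)(t^4+5t^3+9t^2+6t) + (−5t^3−15t^2−15t)
  t^4+5t^3+9t^2+6t = (−(1/5)t−2/5)(−5t^3−15t^2−15t) + (0)
Last nonzero remainder: −5t^3−15t^2−15t. Dividing through by −5 gives the monic gcd t^3+3t^2+3t.

t^3+3t^2+3t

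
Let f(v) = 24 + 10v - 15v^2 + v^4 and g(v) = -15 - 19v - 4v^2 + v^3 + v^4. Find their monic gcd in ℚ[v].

-3 - 2v + v^2

Euclidean algorithm in ℚ[v]:
  v^4 - 15v^2 + 10v + 24 = (v^4 + v^3 - 4v^2 - 19v - 15) + (-v^3 - 11v^2 + 29v + 39)
  v^4 + v^3 - 4v^2 - 19v - 15 = (-v + 10)(-v^3 - 11v^2 + 29v + 39) + (135v^2 - 270v - 405)
  -v^3 - 11v^2 + 29v + 39 = (-(1/135)v - 13/135)(135v^2 - 270v - 405) + (0)
Last nonzero remainder: 135v^2 - 270v - 405. Dividing through by 135 gives the monic gcd v^2 - 2v - 3.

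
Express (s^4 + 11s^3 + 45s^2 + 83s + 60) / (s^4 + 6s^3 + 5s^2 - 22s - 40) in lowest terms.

(s + 3)/(s - 2)

By polynomial division,
  s^4 + 11s^3 + 45s^2 + 83s + 60 = (s^4 + 6s^3 + 5s^2 - 22s - 40) + (5s^3 + 40s^2 + 105s + 100)
  s^4 + 6s^3 + 5s^2 - 22s - 40 = ((1/5)s - 2/5)(5s^3 + 40s^2 + 105s + 100) + (0)
Last nonzero remainder: 5s^3 + 40s^2 + 105s + 100. Dividing through by 5 gives the monic gcd s^3 + 8s^2 + 21s + 20.
Cancel s^3 + 8s^2 + 21s + 20 from numerator and denominator to get the reduced form.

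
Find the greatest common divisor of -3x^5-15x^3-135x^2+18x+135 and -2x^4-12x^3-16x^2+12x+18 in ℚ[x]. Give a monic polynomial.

x^3+3x^2-x-3

Euclidean algorithm in ℚ[x]:
  -3x^5-15x^3-135x^2+18x+135 = ((3/2)x-9)(-2x^4-12x^3-16x^2+12x+18) + (-99x^3-297x^2+99x+297)
  -2x^4-12x^3-16x^2+12x+18 = ((2/99)x+2/33)(-99x^3-297x^2+99x+297) + (0)
Last nonzero remainder: -99x^3-297x^2+99x+297. Dividing through by -99 gives the monic gcd x^3+3x^2-x-3.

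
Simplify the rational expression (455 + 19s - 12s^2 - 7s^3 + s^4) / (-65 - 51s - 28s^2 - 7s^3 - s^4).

(-35 + 12s - s^2)/(5 + 2s + s^2)

Apply the Euclidean algorithm:
  s^4 - 7s^3 - 12s^2 + 19s + 455 = (-1)(-s^4 - 7s^3 - 28s^2 - 51s - 65) + (-14s^3 - 40s^2 - 32s + 390)
  -s^4 - 7s^3 - 28s^2 - 51s - 65 = ((1/14)s + 29/98)(-14s^3 - 40s^2 - 32s + 390) + (-(680/49)s^2 - (3400/49)s - 8840/49)
  -14s^3 - 40s^2 - 32s + 390 = ((343/340)s - 147/68)(-(680/49)s^2 - (3400/49)s - 8840/49) + (0)
Last nonzero remainder: -(680/49)s^2 - (3400/49)s - 8840/49. Dividing through by -680/49 gives the monic gcd s^2 + 5s + 13.
Cancel s^2 + 5s + 13 from numerator and denominator to get the reduced form.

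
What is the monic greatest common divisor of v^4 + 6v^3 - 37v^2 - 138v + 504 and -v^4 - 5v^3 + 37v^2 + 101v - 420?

Euclidean algorithm in ℚ[v]:
  v^4 + 6v^3 - 37v^2 - 138v + 504 = (-1)(-v^4 - 5v^3 + 37v^2 + 101v - 420) + (v^3 - 37v + 84)
  -v^4 - 5v^3 + 37v^2 + 101v - 420 = (-v - 5)(v^3 - 37v + 84) + (0)
The last nonzero remainder v^3 - 37v + 84 is already monic.

v^3 - 37v + 84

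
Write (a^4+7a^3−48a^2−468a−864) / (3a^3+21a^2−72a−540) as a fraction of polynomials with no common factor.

By polynomial division,
  a^4+7a^3−48a^2−468a−864 = ((1/3)a)(3a^3+21a^2−72a−540) + (−24a^2−288a−864)
  3a^3+21a^2−72a−540 = (−(1/8)a+5/8)(−24a^2−288a−864) + (0)
Last nonzero remainder: −24a^2−288a−864. Dividing through by −24 gives the monic gcd a^2+12a+36.
Cancel a^2+12a+36 from numerator and denominator to get the reduced form.

(a^2−5a−24)/(3a−15)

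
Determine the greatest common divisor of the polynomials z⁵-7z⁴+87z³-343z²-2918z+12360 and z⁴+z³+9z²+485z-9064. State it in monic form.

z²-2z+103

Repeated division with remainder:
  z⁵-7z⁴+87z³-343z²-2918z+12360 = (z-8)(z⁴+z³+9z²+485z-9064) + (86z³-756z²+10026z-60152)
  z⁴+z³+9z²+485z-9064 = ((1/86)z+421/3698)(86z³-756z²+10026z-60152) + (-(39780/1849)z²+(79560/1849)z-4097340/1849)
  86z³-756z²+10026z-60152 = (-(79507/19890)z+269954/9945)(-(39780/1849)z²+(79560/1849)z-4097340/1849) + (0)
Last nonzero remainder: -(39780/1849)z²+(79560/1849)z-4097340/1849. Dividing through by -39780/1849 gives the monic gcd z²-2z+103.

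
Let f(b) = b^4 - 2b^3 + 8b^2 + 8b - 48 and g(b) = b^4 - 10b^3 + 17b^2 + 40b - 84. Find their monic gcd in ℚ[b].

Repeated division with remainder:
  b^4 - 2b^3 + 8b^2 + 8b - 48 = (b^4 - 10b^3 + 17b^2 + 40b - 84) + (8b^3 - 9b^2 - 32b + 36)
  b^4 - 10b^3 + 17b^2 + 40b - 84 = ((1/8)b - 71/64)(8b^3 - 9b^2 - 32b + 36) + ((705/64)b^2 - 705/16)
  8b^3 - 9b^2 - 32b + 36 = ((512/705)b - 192/235)((705/64)b^2 - 705/16) + (0)
Last nonzero remainder: (705/64)b^2 - 705/16. Dividing through by 705/64 gives the monic gcd b^2 - 4.

b^2 - 4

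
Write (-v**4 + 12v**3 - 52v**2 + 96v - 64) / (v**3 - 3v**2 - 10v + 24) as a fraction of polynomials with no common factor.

(-v**2 + 6v - 8)/(v + 3)

Euclidean algorithm in ℚ[v]:
  -v**4 + 12v**3 - 52v**2 + 96v - 64 = (-v + 9)(v**3 - 3v**2 - 10v + 24) + (-35v**2 + 210v - 280)
  v**3 - 3v**2 - 10v + 24 = (-(1/35)v - 3/35)(-35v**2 + 210v - 280) + (0)
Last nonzero remainder: -35v**2 + 210v - 280. Dividing through by -35 gives the monic gcd v**2 - 6v + 8.
Cancel v**2 - 6v + 8 from numerator and denominator to get the reduced form.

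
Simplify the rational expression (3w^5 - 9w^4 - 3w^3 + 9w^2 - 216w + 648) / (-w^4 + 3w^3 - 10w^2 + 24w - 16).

(-3w^3 + 9w^2 + 27w - 81)/(w^2 - 3w + 2)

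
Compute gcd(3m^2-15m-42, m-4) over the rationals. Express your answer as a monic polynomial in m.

1

Euclidean algorithm in ℚ[m]:
  3m^2-15m-42 = (3m-3)(m-4) + (-54)
  m-4 = (-(1/54)m+2/27)(-54) + (0)
The last nonzero remainder is the constant -54, so the polynomials are coprime and gcd = 1.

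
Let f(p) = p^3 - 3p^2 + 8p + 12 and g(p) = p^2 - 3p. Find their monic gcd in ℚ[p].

Repeated division with remainder:
  p^3 - 3p^2 + 8p + 12 = (p)(p^2 - 3p) + (8p + 12)
  p^2 - 3p = ((1/8)p - 9/16)(8p + 12) + (27/4)
  8p + 12 = ((32/27)p + 16/9)(27/4) + (0)
The last nonzero remainder is the constant 27/4, so the polynomials are coprime and gcd = 1.

1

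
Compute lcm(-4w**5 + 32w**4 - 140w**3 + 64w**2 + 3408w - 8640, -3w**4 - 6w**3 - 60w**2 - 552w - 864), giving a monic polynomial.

w**6 - 6w**5 + 19w**4 + 54w**3 - 884w**2 + 456w + 4320

By polynomial division,
  -4w**5 + 32w**4 - 140w**3 + 64w**2 + 3408w - 8640 = ((4/3)w - 40/3)(-3w**4 - 6w**3 - 60w**2 - 552w - 864) + (-140w**3 - 2800w - 20160)
  -3w**4 - 6w**3 - 60w**2 - 552w - 864 = ((3/140)w + 3/70)(-140w**3 - 2800w - 20160) + (0)
Last nonzero remainder: -140w**3 - 2800w - 20160. Dividing through by -140 gives the monic gcd w**3 + 20w + 144.
Then lcm(f, g) = f·g / gcd(f, g); expanding and making the result monic gives the answer.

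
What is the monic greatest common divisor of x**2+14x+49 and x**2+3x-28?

x+7

By polynomial division,
  x**2+14x+49 = (x**2+3x-28) + (11x+77)
  x**2+3x-28 = ((1/11)x-4/11)(11x+77) + (0)
Last nonzero remainder: 11x+77. Dividing through by 11 gives the monic gcd x+7.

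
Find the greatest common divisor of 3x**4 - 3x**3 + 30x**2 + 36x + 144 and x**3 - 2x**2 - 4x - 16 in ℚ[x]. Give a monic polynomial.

Repeated division with remainder:
  3x**4 - 3x**3 + 30x**2 + 36x + 144 = (3x + 3)(x**3 - 2x**2 - 4x - 16) + (48x**2 + 96x + 192)
  x**3 - 2x**2 - 4x - 16 = ((1/48)x - 1/12)(48x**2 + 96x + 192) + (0)
Last nonzero remainder: 48x**2 + 96x + 192. Dividing through by 48 gives the monic gcd x**2 + 2x + 4.

x**2 + 2x + 4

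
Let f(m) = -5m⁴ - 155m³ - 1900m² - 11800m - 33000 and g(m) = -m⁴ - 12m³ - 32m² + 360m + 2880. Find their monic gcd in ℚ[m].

m² + 10m + 60

Repeated division with remainder:
  -5m⁴ - 155m³ - 1900m² - 11800m - 33000 = (5)(-m⁴ - 12m³ - 32m² + 360m + 2880) + (-95m³ - 1740m² - 13600m - 47400)
  -m⁴ - 12m³ - 32m² + 360m + 2880 = ((1/95)m - 24/361)(-95m³ - 1740m² - 13600m - 47400) + (-(1632/361)m² - (16320/361)m - 97920/361)
  -95m³ - 1740m² - 13600m - 47400 = ((34295/1632)m + 142595/816)(-(1632/361)m² - (16320/361)m - 97920/361) + (0)
Last nonzero remainder: -(1632/361)m² - (16320/361)m - 97920/361. Dividing through by -1632/361 gives the monic gcd m² + 10m + 60.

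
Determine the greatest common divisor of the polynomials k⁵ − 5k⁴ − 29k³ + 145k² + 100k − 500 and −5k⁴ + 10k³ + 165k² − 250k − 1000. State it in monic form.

k³ + 2k² − 25k − 50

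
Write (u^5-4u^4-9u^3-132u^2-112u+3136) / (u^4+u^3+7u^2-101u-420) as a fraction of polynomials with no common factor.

Apply the Euclidean algorithm:
  u^5-4u^4-9u^3-132u^2-112u+3136 = (u-5)(u^4+u^3+7u^2-101u-420) + (-11u^3+4u^2-197u+1036)
  u^4+u^3+7u^2-101u-420 = (-(1/11)u-15/121)(-11u^3+4u^2-197u+1036) + (-(1260/121)u^2-(3780/121)u-35280/121)
  -11u^3+4u^2-197u+1036 = ((1331/1260)u-4477/1260)(-(1260/121)u^2-(3780/121)u-35280/121) + (0)
Last nonzero remainder: -(1260/121)u^2-(3780/121)u-35280/121. Dividing through by -1260/121 gives the monic gcd u^2+3u+28.
Cancel u^2+3u+28 from numerator and denominator to get the reduced form.

(u^3-7u^2-16u+112)/(u^2-2u-15)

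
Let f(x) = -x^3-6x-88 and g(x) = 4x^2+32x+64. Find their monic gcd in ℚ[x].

x+4

Apply the Euclidean algorithm:
  -x^3-6x-88 = (-(1/4)x+2)(4x^2+32x+64) + (-54x-216)
  4x^2+32x+64 = (-(2/27)x-8/27)(-54x-216) + (0)
Last nonzero remainder: -54x-216. Dividing through by -54 gives the monic gcd x+4.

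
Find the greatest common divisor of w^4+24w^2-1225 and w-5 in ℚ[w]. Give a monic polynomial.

w-5

Apply the Euclidean algorithm:
  w^4+24w^2-1225 = (w^3+5w^2+49w+245)(w-5) + (0)
The last nonzero remainder w-5 is already monic.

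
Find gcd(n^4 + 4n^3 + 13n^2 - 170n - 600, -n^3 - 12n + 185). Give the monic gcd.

Euclidean algorithm in ℚ[n]:
  n^4 + 4n^3 + 13n^2 - 170n - 600 = (-n - 4)(-n^3 - 12n + 185) + (n^2 - 33n + 140)
  -n^3 - 12n + 185 = (-n - 33)(n^2 - 33n + 140) + (-961n + 4805)
  n^2 - 33n + 140 = (-(1/961)n + 28/961)(-961n + 4805) + (0)
Last nonzero remainder: -961n + 4805. Dividing through by -961 gives the monic gcd n - 5.

n - 5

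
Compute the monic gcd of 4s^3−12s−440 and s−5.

s−5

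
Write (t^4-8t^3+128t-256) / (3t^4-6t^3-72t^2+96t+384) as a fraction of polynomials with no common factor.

Apply the Euclidean algorithm:
  t^4-8t^3+128t-256 = (1/3)(3t^4-6t^3-72t^2+96t+384) + (-6t^3+24t^2+96t-384)
  3t^4-6t^3-72t^2+96t+384 = (-(1/2)t-1)(-6t^3+24t^2+96t-384) + (0)
Last nonzero remainder: -6t^3+24t^2+96t-384. Dividing through by -6 gives the monic gcd t^3-4t^2-16t+64.
Cancel t^3-4t^2-16t+64 from numerator and denominator to get the reduced form.

(t-4)/(3t+6)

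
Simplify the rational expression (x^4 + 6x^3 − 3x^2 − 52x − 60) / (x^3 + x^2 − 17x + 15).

Euclidean algorithm in ℚ[x]:
  x^4 + 6x^3 − 3x^2 − 52x − 60 = (x + 5)(x^3 + x^2 − 17x + 15) + (9x^2 + 18x − 135)
  x^3 + x^2 − 17x + 15 = ((1/9)x − 1/9)(9x^2 + 18x − 135) + (0)
Last nonzero remainder: 9x^2 + 18x − 135. Dividing through by 9 gives the monic gcd x^2 + 2x − 15.
Cancel x^2 + 2x − 15 from numerator and denominator to get the reduced form.

(x^2 + 4x + 4)/(x − 1)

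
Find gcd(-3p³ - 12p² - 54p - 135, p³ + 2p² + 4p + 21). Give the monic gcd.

p + 3

Apply the Euclidean algorithm:
  -3p³ - 12p² - 54p - 135 = (-3)(p³ + 2p² + 4p + 21) + (-6p² - 42p - 72)
  p³ + 2p² + 4p + 21 = (-(1/6)p + 5/6)(-6p² - 42p - 72) + (27p + 81)
  -6p² - 42p - 72 = (-(2/9)p - 8/9)(27p + 81) + (0)
Last nonzero remainder: 27p + 81. Dividing through by 27 gives the monic gcd p + 3.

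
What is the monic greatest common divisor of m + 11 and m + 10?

Euclidean algorithm in ℚ[m]:
  m + 11 = (m + 10) + (1)
  m + 10 = (m + 10)(1) + (0)
The last nonzero remainder is the constant 1, so the polynomials are coprime and gcd = 1.

1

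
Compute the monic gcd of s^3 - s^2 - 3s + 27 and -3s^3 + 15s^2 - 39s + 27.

s^2 - 4s + 9

Repeated division with remainder:
  s^3 - s^2 - 3s + 27 = (-1/3)(-3s^3 + 15s^2 - 39s + 27) + (4s^2 - 16s + 36)
  -3s^3 + 15s^2 - 39s + 27 = (-(3/4)s + 3/4)(4s^2 - 16s + 36) + (0)
Last nonzero remainder: 4s^2 - 16s + 36. Dividing through by 4 gives the monic gcd s^2 - 4s + 9.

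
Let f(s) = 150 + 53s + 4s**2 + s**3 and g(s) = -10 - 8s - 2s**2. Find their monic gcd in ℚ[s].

1

By polynomial division,
  s**3 + 4s**2 + 53s + 150 = (-(1/2)s)(-2s**2 - 8s - 10) + (48s + 150)
  -2s**2 - 8s - 10 = (-(1/24)s - 7/192)(48s + 150) + (-145/32)
  48s + 150 = (-(1536/145)s - 960/29)(-145/32) + (0)
The last nonzero remainder is the constant -145/32, so the polynomials are coprime and gcd = 1.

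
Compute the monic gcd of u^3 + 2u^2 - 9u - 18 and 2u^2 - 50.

1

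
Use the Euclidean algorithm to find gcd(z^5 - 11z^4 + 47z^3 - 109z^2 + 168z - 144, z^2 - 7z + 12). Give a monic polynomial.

Apply the Euclidean algorithm:
  z^5 - 11z^4 + 47z^3 - 109z^2 + 168z - 144 = (z^3 - 4z^2 + 7z - 12)(z^2 - 7z + 12) + (0)
The last nonzero remainder z^2 - 7z + 12 is already monic.

z^2 - 7z + 12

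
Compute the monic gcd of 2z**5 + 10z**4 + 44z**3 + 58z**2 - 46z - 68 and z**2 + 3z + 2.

Euclidean algorithm in ℚ[z]:
  2z**5 + 10z**4 + 44z**3 + 58z**2 - 46z - 68 = (2z**3 + 4z**2 + 28z - 34)(z**2 + 3z + 2) + (0)
The last nonzero remainder z**2 + 3z + 2 is already monic.

z**2 + 3z + 2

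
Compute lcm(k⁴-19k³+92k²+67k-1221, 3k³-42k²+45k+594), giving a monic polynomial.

Euclidean algorithm in ℚ[k]:
  k⁴-19k³+92k²+67k-1221 = ((1/3)k-5/3)(3k³-42k²+45k+594) + (7k²-56k-231)
  3k³-42k²+45k+594 = ((3/7)k-18/7)(7k²-56k-231) + (0)
Last nonzero remainder: 7k²-56k-231. Dividing through by 7 gives the monic gcd k²-8k-33.
Then lcm(f, g) = f·g / gcd(f, g); expanding and making the result monic gives the answer.

k⁵-25k⁴+206k³-485k²-1623k+7326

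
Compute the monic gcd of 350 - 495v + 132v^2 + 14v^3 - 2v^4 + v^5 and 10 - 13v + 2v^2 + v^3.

10 - 13v + 2v^2 + v^3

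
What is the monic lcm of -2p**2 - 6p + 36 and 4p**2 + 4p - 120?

p**3 - 2p**2 - 33p + 90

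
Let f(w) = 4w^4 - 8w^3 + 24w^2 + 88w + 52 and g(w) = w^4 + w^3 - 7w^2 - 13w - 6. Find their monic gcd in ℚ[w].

w^2 + 2w + 1

By polynomial division,
  4w^4 - 8w^3 + 24w^2 + 88w + 52 = (4)(w^4 + w^3 - 7w^2 - 13w - 6) + (-12w^3 + 52w^2 + 140w + 76)
  w^4 + w^3 - 7w^2 - 13w - 6 = (-(1/12)w - 4/9)(-12w^3 + 52w^2 + 140w + 76) + ((250/9)w^2 + (500/9)w + 250/9)
  -12w^3 + 52w^2 + 140w + 76 = (-(54/125)w + 342/125)((250/9)w^2 + (500/9)w + 250/9) + (0)
Last nonzero remainder: (250/9)w^2 + (500/9)w + 250/9. Dividing through by 250/9 gives the monic gcd w^2 + 2w + 1.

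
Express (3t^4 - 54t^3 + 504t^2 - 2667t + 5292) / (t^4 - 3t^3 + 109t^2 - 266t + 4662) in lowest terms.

(3t^2 - 33t + 84)/(t^2 + 4t + 74)

Euclidean algorithm in ℚ[t]:
  3t^4 - 54t^3 + 504t^2 - 2667t + 5292 = (3)(t^4 - 3t^3 + 109t^2 - 266t + 4662) + (-45t^3 + 177t^2 - 1869t - 8694)
  t^4 - 3t^3 + 109t^2 - 266t + 4662 = (-(1/45)t - 14/675)(-45t^3 + 177t^2 - 1869t - 8694) + ((16006/225)t^2 - (112042/225)t + 112042/25)
  -45t^3 + 177t^2 - 1869t - 8694 = (-(10125/16006)t - 15525/8003)((16006/225)t^2 - (112042/225)t + 112042/25) + (0)
Last nonzero remainder: (16006/225)t^2 - (112042/225)t + 112042/25. Dividing through by 16006/225 gives the monic gcd t^2 - 7t + 63.
Cancel t^2 - 7t + 63 from numerator and denominator to get the reduced form.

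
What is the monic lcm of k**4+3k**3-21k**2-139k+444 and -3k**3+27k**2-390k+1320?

Apply the Euclidean algorithm:
  k**4+3k**3-21k**2-139k+444 = (-(1/3)k-4)(-3k**3+27k**2-390k+1320) + (-43k**2-1259k+5724)
  -3k**3+27k**2-390k+1320 = ((3/43)k-4938/1849)(-43k**2-1259k+5724) + (-(7676448/1849)k+30705792/1849)
  -43k**2-1259k+5724 = ((79507/7676448)k+881973/2558816)(-(7676448/1849)k+30705792/1849) + (0)
Last nonzero remainder: -(7676448/1849)k+30705792/1849. Dividing through by -7676448/1849 gives the monic gcd k-4.
Then lcm(f, g) = f·g / gcd(f, g); expanding and making the result monic gives the answer.

k**6-2k**5+74k**4+296k**3-1171k**2-17510k+48840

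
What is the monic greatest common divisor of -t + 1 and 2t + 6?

1

Repeated division with remainder:
  -t + 1 = (-1/2)(2t + 6) + (4)
  2t + 6 = ((1/2)t + 3/2)(4) + (0)
The last nonzero remainder is the constant 4, so the polynomials are coprime and gcd = 1.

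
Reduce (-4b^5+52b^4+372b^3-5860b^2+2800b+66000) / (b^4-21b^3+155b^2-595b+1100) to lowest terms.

(-4b^3-12b^2+400b+1200)/(b^2-5b+20)

By polynomial division,
  -4b^5+52b^4+372b^3-5860b^2+2800b+66000 = (-4b-32)(b^4-21b^3+155b^2-595b+1100) + (320b^3-3280b^2-11840b+101200)
  b^4-21b^3+155b^2-595b+1100 = ((1/320)b-43/1280)(320b^3-3280b^2-11840b+101200) + ((1309/16)b^2-1309b+71995/16)
  320b^3-3280b^2-11840b+101200 = ((5120/1309)b+29440/1309)((1309/16)b^2-1309b+71995/16) + (0)
Last nonzero remainder: (1309/16)b^2-1309b+71995/16. Dividing through by 1309/16 gives the monic gcd b^2-16b+55.
Cancel b^2-16b+55 from numerator and denominator to get the reduced form.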